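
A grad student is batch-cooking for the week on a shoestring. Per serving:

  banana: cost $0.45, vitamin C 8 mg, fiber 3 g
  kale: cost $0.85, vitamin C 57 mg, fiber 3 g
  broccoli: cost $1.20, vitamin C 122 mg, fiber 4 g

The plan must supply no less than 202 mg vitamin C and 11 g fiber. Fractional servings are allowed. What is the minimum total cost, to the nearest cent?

$2.58

The cheapest plan sits at a corner of the feasible region — with two constraints it uses at most two foods.
banana only: max(202/8, 11/3) = 25.25 servings → $11.36.
kale only: max(202/57, 11/3) = 3.667 servings → $3.12.
broccoli only: max(202/122, 11/4) = 2.75 servings → $3.30.
banana + kale with both tight: 0.1429 servings and 3.524 servings → $3.06.
banana + broccoli with both tight: 1.599 servings and 1.551 servings → $2.58.
kale + broccoli: intersection lies outside the first quadrant.
Cheapest feasible corner: $2.58.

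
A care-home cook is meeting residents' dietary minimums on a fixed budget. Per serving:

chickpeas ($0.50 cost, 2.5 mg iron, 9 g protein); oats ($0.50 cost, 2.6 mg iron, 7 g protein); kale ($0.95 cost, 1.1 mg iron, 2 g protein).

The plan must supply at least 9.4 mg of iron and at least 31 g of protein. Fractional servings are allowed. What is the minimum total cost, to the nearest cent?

Check every corner: each single food scaled to meet both minima, and each pair solved so both constraints bind.
chickpeas only: max(9.4/2.5, 31/9) = 3.76 servings → $1.88.
oats only: max(9.4/2.6, 31/7) = 4.429 servings → $2.21.
kale only: max(9.4/1.1, 31/2) = 15.5 servings → $14.72.
chickpeas + oats with both tight: 2.508 servings and 1.203 servings → $1.86.
chickpeas + kale with both tight: 3.122 servings and 1.449 servings → $2.94.
oats + kale: intersection lies outside the first quadrant.
Cheapest feasible corner: $1.86.

$1.86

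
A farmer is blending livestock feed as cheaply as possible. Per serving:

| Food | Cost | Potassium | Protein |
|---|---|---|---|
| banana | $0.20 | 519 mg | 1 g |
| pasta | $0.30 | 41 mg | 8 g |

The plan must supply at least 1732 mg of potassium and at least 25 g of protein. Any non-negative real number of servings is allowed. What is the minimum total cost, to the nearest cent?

banana only: max(1732/519, 25/1) = 25 servings → $5.00.
pasta only: max(1732/41, 25/8) = 42.24 servings → $12.67.
banana + pasta with both tight: 3.121 servings and 2.735 servings → $1.44.
So the least-cost plan costs $1.44.

$1.44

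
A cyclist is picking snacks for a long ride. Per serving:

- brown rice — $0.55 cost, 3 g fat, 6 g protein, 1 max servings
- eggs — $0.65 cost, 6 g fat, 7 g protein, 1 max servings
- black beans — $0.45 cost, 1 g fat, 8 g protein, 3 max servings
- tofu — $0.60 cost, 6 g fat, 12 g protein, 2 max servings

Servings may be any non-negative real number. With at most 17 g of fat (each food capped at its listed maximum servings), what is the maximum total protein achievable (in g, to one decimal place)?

Protein per g fat: black beans 8, brown rice 2, tofu 2, eggs 1.167.
Take 3 servings of black beans: uses 3 g fat, +24.0 g protein (running total 24.0 g).
Take 1 serving of brown rice: uses 3 g fat, +6.0 g protein (running total 30.0 g).
Take 1.833 servings of tofu: uses 11 g fat, +22.0 g protein (running total 52.0 g).
Greedy by best ratio exhausts the fat allowance optimally: 52.0 g.

52.0 g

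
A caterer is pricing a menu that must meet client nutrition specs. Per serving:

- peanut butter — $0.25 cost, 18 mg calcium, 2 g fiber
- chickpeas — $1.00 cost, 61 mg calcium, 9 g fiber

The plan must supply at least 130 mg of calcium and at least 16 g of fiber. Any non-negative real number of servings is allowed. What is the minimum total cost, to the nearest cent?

$1.91

Two binding constraints pin down two serving amounts, so the optimal mix uses at most two foods. The candidates are each food alone (scaled to the tighter of calcium/fiber) and each pair with both constraints tight.
peanut butter only: max(130/18, 16/2) = 8 servings → $2.00.
chickpeas only: max(130/61, 16/9) = 2.131 servings → $2.13.
peanut butter + chickpeas with both tight: 4.85 servings and 0.7 servings → $1.91.
So the least-cost plan costs $1.91.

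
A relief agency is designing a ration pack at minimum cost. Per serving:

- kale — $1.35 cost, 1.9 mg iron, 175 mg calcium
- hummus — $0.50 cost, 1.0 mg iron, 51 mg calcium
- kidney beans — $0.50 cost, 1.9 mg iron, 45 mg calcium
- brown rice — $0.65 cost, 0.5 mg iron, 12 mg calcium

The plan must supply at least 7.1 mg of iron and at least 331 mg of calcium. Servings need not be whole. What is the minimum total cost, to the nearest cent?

Compare the cost at each extreme point of the feasible region.
kale only: max(7.1/1.9, 331/175) = 3.737 servings → $5.04.
hummus only: max(7.1/1.0, 331/51) = 7.1 servings → $3.55.
kidney beans only: max(7.1/1.9, 331/45) = 7.356 servings → $3.68.
brown rice only: max(7.1/0.5, 331/12) = 27.58 servings → $17.93.
kale + hummus with both targets exact would need a negative amount; discard.
kale + kidney beans with both tight: 1.253 servings and 2.484 servings → $2.93.
kale + brown rice with both tight: 1.241 servings and 9.484 servings → $7.84.
hummus + kidney beans with both tight: 5.961 servings and 0.5992 servings → $3.28.
hummus + brown rice with both tight: 5.948 servings and 2.304 servings → $4.47.
kidney beans + brown rice: intersection lies outside the first quadrant.
So the least-cost plan costs $2.93.

$2.93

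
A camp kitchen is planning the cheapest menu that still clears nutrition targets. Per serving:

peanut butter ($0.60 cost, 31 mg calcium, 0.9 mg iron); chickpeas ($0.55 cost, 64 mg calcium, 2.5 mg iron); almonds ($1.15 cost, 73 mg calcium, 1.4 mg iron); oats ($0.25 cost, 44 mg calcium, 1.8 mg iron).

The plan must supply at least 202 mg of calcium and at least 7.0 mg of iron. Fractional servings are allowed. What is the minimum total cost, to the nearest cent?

A basic optimal solution has at most two foods positive. Try each food alone and each pair with both targets met exactly.
peanut butter only: max(202/31, 7.0/0.9) = 7.778 servings → $4.67.
chickpeas only: max(202/64, 7.0/2.5) = 3.156 servings → $1.74.
almonds only: max(202/73, 7.0/1.4) = 5 servings → $5.75.
oats only: max(202/44, 7.0/1.8) = 4.591 servings → $1.15.
peanut butter + chickpeas with both tight: 2.864 servings and 1.769 servings → $2.69.
peanut butter + almonds with both targets exact would need a negative amount; discard.
peanut butter + oats with both tight: 3.432 servings and 2.173 servings → $2.60.
chickpeas + almonds with both tight: 2.456 servings and 0.6136 servings → $2.06.
chickpeas + oats: the both-tight solution has a negative serving — not a feasible corner.
almonds + oats with both tight: 0.7966 servings and 3.269 servings → $1.73.
The minimum over all feasible corners is $1.15.

$1.15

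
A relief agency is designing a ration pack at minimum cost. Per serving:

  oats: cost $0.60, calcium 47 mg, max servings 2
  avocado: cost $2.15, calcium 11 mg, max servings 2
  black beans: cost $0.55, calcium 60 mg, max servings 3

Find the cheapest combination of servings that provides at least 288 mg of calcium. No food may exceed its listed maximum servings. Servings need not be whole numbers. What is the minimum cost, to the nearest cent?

$5.59

Cost per mg of calcium: black beans $0.0092, oats $0.0128, avocado $0.1955.
Take 3 servings of black beans: +180.0 mg calcium for $1.65 (total $1.65, still need 108.0 mg).
Take 2 servings of oats: +94.0 mg calcium for $1.20 (total $2.85, still need 14.0 mg).
Take 1.273 servings of avocado: +14.0 mg calcium for $2.74 (total $5.59, still need 0.0 mg).
Greedy by cheapest-per-mg is optimal for a single linear constraint, so the minimum cost is $5.59.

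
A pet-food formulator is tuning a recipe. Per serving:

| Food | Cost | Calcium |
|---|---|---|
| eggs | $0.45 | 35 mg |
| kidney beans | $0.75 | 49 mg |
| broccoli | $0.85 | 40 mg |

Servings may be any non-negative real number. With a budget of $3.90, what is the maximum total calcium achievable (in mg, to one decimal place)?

303.3 mg

Calcium per dollar: eggs 77.78, kidney beans 65.33, broccoli 47.06.
With no serving limits, spend the whole cost allowance on eggs: $3.90 / $0.45 × 35 mg = 303.3 mg.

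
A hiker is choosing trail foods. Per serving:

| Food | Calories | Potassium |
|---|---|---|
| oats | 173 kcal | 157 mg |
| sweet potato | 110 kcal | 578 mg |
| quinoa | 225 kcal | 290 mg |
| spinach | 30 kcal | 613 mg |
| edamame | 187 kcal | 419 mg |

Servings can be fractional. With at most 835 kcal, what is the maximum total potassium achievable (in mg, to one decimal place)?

17061.8 mg

Potassium per kcal: spinach 20.43, sweet potato 5.255, edamame 2.241, quinoa 1.289, oats 0.9075.
With no serving limits, spend the whole calories allowance on spinach: 835 kcal / 30 kcal × 613 mg = 17061.8 mg.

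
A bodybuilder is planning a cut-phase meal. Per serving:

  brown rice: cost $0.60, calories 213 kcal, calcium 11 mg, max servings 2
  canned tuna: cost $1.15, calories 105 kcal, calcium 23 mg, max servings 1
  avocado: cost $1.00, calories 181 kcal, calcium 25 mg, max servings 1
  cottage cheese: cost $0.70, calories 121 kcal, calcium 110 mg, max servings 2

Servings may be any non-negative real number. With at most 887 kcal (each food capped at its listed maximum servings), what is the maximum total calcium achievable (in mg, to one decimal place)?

Calcium per kcal: cottage cheese 0.9091, canned tuna 0.219, avocado 0.1381, brown rice 0.05164.
Take 2 servings of cottage cheese: uses 242 kcal, +220.0 mg calcium (running total 220.0 mg).
Take 1 serving of canned tuna: uses 105 kcal, +23.0 mg calcium (running total 243.0 mg).
Take 1 serving of avocado: uses 181 kcal, +25.0 mg calcium (running total 268.0 mg).
Take 1.685 servings of brown rice: uses 359 kcal, +18.5 mg calcium (running total 286.5 mg).
Greedy by best ratio exhausts the calories allowance optimally: 286.5 mg.

286.5 mg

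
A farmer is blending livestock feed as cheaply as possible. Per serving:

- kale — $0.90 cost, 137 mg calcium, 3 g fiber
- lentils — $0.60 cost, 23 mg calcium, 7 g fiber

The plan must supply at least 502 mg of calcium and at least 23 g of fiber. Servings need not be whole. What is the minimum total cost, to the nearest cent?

An LP optimum is at a vertex; with two nutrient constraints at most two foods are used. Check each candidate.
kale only: max(502/137, 23/3) = 7.667 servings → $6.90.
lentils only: max(502/23, 23/7) = 21.83 servings → $13.10.
kale + lentils with both tight: 3.354 servings and 1.848 servings → $4.13.
Cheapest feasible corner: $4.13.

$4.13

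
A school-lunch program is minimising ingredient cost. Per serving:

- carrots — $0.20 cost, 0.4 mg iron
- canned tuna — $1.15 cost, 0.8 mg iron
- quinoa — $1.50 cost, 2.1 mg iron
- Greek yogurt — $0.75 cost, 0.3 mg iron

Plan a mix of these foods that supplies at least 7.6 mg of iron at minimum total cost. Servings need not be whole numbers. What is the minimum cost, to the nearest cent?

$3.80

Cost per mg of iron: carrots $0.5000, quinoa $0.7143, canned tuna $1.4375, Greek yogurt $2.5000.
With no serving limits, use only carrots: 7.6 mg / 0.4 mg = 19 servings × $0.20 = $3.80.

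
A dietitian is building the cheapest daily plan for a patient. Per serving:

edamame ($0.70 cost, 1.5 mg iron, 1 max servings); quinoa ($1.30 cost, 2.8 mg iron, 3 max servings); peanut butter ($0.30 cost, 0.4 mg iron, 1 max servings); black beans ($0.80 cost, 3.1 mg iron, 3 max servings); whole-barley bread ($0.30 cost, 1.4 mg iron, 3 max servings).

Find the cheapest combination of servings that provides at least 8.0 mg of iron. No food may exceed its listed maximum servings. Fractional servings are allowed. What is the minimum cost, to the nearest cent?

Cost per mg of iron: whole-barley bread $0.2143, black beans $0.2581, quinoa $0.4643, edamame $0.4667, peanut butter $0.7500.
Take 3 servings of whole-barley bread: +4.2 mg iron for $0.90 (total $0.90, still need 3.8 mg).
Take 1.226 servings of black beans: +3.8 mg iron for $0.98 (total $1.88, still need 0.0 mg).
Greedy by cheapest-per-mg is optimal for a single linear constraint, so the minimum cost is $1.88.

$1.88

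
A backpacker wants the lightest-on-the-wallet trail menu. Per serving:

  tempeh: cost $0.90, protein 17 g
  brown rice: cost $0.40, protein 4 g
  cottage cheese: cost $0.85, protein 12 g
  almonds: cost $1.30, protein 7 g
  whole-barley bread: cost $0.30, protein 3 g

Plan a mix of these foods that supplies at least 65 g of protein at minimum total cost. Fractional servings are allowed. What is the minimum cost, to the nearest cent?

$3.44

Cost per g of protein: tempeh $0.0529, cottage cheese $0.0708, brown rice $0.1000, whole-barley bread $0.1000, almonds $0.1857.
With no serving limits, use only tempeh: 65 g / 17 g = 3.824 servings × $0.90 = $3.44.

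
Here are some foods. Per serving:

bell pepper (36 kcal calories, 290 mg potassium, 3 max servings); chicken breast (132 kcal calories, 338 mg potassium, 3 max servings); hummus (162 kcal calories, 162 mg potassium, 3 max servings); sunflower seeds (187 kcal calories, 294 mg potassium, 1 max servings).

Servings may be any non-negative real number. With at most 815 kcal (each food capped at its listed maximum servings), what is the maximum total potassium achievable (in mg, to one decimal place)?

Potassium per kcal: bell pepper 8.056, chicken breast 2.561, sunflower seeds 1.572, hummus 1.
Take 3 servings of bell pepper: uses 108 kcal, +870.0 mg potassium (running total 870.0 mg).
Take 3 servings of chicken breast: uses 396 kcal, +1014.0 mg potassium (running total 1884.0 mg).
Take 1 serving of sunflower seeds: uses 187 kcal, +294.0 mg potassium (running total 2178.0 mg).
Take 0.7654 servings of hummus: uses 124 kcal, +124.0 mg potassium (running total 2302.0 mg).
Filling greedily by potassium-per-kcal is optimal for one linear limit, giving 2302.0 mg.

2302.0 mg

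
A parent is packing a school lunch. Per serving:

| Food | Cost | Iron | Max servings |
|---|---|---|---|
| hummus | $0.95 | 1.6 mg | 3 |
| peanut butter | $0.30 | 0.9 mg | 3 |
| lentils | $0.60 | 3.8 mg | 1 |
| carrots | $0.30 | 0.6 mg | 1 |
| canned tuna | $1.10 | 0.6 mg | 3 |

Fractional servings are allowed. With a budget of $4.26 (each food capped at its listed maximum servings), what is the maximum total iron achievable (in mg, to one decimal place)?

Iron per dollar: lentils 6.333, peanut butter 3, carrots 2, hummus 1.684, canned tuna 0.5455.
Take 1 serving of lentils: spends $0.60, +3.8 mg iron (running total 3.8 mg).
Take 3 servings of peanut butter: spends $0.90, +2.7 mg iron (running total 6.5 mg).
Take 1 serving of carrots: spends $0.30, +0.6 mg iron (running total 7.1 mg).
Take 2.589 servings of hummus: spends $2.46, +4.1 mg iron (running total 11.2 mg).
Filling greedily by iron-per-dollar is optimal for one linear limit, giving 11.2 mg.

11.2 mg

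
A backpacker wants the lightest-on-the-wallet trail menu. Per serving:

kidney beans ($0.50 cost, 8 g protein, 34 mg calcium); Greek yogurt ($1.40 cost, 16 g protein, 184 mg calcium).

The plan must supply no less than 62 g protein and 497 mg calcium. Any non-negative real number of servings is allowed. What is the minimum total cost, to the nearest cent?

$4.68

With two linear requirements the optimum uses one or two foods; enumerate the corners.
kidney beans only: max(62/8, 497/34) = 14.62 servings → $7.31.
Greek yogurt only: max(62/16, 497/184) = 3.875 servings → $5.42.
kidney beans + Greek yogurt with both tight: 3.724 servings and 2.013 servings → $4.68.
Cheapest feasible corner: $4.68.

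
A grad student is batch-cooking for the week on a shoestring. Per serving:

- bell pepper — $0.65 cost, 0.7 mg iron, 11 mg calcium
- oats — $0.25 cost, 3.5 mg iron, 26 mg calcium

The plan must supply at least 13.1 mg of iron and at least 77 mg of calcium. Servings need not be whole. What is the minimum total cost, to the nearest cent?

$0.94

bell pepper only: max(13.1/0.7, 77/11) = 18.71 servings → $12.16.
oats only: max(13.1/3.5, 77/26) = 3.743 servings → $0.94.
bell pepper + oats with both targets exact would need a negative amount; discard.
Cheapest feasible corner: $0.94.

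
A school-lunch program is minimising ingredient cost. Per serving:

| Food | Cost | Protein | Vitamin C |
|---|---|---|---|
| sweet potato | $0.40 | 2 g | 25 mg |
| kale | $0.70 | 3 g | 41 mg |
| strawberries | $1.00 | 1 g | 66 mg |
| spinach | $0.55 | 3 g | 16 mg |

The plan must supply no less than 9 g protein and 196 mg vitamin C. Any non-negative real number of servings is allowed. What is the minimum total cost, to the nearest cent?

$3.05

Compare the cost at each extreme point of the feasible region.
sweet potato only: max(9/2, 196/25) = 7.84 servings → $3.14.
kale only: max(9/3, 196/41) = 4.78 servings → $3.35.
strawberries only: max(9/1, 196/66) = 9 servings → $9.00.
spinach only: max(9/3, 196/16) = 12.25 servings → $6.74.
sweet potato + kale with both targets exact would need a negative amount; discard.
sweet potato + strawberries with both tight: 3.72 servings and 1.561 servings → $3.05.
sweet potato + spinach: the both-tight solution has a negative serving — not a feasible corner.
kale + strawberries with both tight: 2.535 servings and 1.395 servings → $3.17.
kale + spinach with both targets exact would need a negative amount; discard.
strawberries + spinach with both tight: 2.44 servings and 2.187 servings → $3.64.
Cheapest feasible corner: $3.05.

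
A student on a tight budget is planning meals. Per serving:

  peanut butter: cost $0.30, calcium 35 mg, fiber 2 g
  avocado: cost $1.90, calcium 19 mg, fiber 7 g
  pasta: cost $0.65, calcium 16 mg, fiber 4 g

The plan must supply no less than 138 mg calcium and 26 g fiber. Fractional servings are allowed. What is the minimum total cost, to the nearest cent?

With two linear requirements the optimum uses one or two foods; enumerate the corners.
peanut butter only: max(138/35, 26/2) = 13 servings → $3.90.
avocado only: max(138/19, 26/7) = 7.263 servings → $13.80.
pasta only: max(138/16, 26/4) = 8.625 servings → $5.61.
peanut butter + avocado with both tight: 2.28 servings and 3.063 servings → $6.50.
peanut butter + pasta with both tight: 1.259 servings and 5.87 servings → $4.19.
avocado + pasta with both targets exact would need a negative amount; discard.
So the least-cost plan costs $3.90.

$3.90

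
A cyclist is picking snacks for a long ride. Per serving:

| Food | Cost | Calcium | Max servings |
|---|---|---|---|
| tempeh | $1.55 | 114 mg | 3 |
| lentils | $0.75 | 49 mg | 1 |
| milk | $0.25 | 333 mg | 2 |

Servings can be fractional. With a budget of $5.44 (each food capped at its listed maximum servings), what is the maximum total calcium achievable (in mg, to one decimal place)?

1026.9 mg

Calcium per dollar: milk 1332, tempeh 73.55, lentils 65.33.
Take 2 servings of milk: spends $0.50, +666.0 mg calcium (running total 666.0 mg).
Take 3 servings of tempeh: spends $4.65, +342.0 mg calcium (running total 1008.0 mg).
Take 0.3867 servings of lentils: spends $0.29, +18.9 mg calcium (running total 1026.9 mg).
Greedy by best ratio exhausts the cost allowance optimally: 1026.9 mg.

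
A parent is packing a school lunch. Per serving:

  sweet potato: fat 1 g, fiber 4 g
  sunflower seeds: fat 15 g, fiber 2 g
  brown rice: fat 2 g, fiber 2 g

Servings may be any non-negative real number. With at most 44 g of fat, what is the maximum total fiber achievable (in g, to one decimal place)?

Fiber per g fat: sweet potato 4, brown rice 1, sunflower seeds 0.1333.
With no serving limits, spend the whole fat allowance on sweet potato: 44 g / 1 g × 4 g = 176.0 g.

176.0 g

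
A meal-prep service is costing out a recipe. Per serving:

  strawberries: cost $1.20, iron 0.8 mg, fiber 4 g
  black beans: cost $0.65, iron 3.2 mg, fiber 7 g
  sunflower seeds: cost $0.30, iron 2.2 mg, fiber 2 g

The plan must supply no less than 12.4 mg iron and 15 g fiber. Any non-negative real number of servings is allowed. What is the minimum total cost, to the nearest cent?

$1.89

At the optimum either one food covers both requirements or two foods hit both targets exactly; no other combination can be cheaper.
strawberries only: max(12.4/0.8, 15/4) = 15.5 servings → $18.60.
black beans only: max(12.4/3.2, 15/7) = 3.875 servings → $2.52.
sunflower seeds only: max(12.4/2.2, 15/2) = 7.5 servings → $2.25.
strawberries + black beans: intersection lies outside the first quadrant.
strawberries + sunflower seeds with both tight: 1.139 servings and 5.222 servings → $2.93.
black beans + sunflower seeds with both tight: 0.9111 servings and 4.311 servings → $1.89.
Cheapest feasible corner: $1.89.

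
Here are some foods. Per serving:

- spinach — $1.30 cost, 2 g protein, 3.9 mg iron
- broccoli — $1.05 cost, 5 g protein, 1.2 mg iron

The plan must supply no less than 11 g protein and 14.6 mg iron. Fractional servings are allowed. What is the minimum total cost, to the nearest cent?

Minimising a linear cost over {protein ≥ 11, iron ≥ 14.6, servings ≥ 0} — the optimum is at a vertex, using one or two foods.
spinach only: max(11/2, 14.6/3.9) = 5.5 servings → $7.15.
broccoli only: max(11/5, 14.6/1.2) = 12.17 servings → $12.78.
spinach + broccoli with both tight: 3.497 servings and 0.8012 servings → $5.39.
So the least-cost plan costs $5.39.

$5.39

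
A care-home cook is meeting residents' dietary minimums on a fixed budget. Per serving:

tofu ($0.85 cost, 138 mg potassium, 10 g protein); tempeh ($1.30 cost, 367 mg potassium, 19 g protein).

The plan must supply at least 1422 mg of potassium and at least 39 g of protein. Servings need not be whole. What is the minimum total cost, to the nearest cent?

tofu only: max(1422/138, 39/10) = 10.3 servings → $8.76.
tempeh only: max(1422/367, 39/19) = 3.875 servings → $5.04.
tofu + tempeh: intersection lies outside the first quadrant.
The minimum over all feasible corners is $5.04.

$5.04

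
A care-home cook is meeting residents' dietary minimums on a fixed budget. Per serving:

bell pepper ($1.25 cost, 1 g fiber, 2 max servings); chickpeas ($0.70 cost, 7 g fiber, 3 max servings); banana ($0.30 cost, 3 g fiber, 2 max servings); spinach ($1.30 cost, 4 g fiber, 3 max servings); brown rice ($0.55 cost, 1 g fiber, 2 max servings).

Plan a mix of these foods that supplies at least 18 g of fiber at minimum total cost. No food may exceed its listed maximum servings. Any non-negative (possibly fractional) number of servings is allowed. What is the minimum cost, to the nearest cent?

$1.80

Cost per g of fiber: chickpeas $0.1000, banana $0.1000, spinach $0.3250, brown rice $0.5500, bell pepper $1.2500.
Take 2.571 servings of chickpeas: +18.0 g fiber for $1.80 (total $1.80, still need 0.0 g).
Greedy by cheapest-per-g is optimal for a single linear constraint, so the minimum cost is $1.80.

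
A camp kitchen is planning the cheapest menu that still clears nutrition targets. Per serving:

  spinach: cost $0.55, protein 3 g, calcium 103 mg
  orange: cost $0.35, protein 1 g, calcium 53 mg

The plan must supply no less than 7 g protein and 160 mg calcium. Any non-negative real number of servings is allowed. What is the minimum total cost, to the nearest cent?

For a min-cost LP with two ≥-constraints, a basic feasible solution has at most two positive variables.
spinach only: max(7/3, 160/103) = 2.333 servings → $1.28.
orange only: max(7/1, 160/53) = 7 servings → $2.45.
spinach + orange: intersection lies outside the first quadrant.
Cheapest feasible corner: $1.28.

$1.28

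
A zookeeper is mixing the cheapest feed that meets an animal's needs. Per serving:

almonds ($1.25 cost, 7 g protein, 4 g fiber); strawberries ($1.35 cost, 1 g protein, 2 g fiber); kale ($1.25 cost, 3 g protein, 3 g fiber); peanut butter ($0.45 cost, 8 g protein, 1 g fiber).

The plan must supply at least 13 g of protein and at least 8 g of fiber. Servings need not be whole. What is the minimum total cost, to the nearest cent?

Check every corner: each single food scaled to meet both minima, and each pair solved so both constraints bind.
almonds only: max(13/7, 8/4) = 2 servings → $2.50.
strawberries only: max(13/1, 8/2) = 13 servings → $17.55.
kale only: max(13/3, 8/3) = 4.333 servings → $5.42.
peanut butter only: max(13/8, 8/1) = 8 servings → $3.60.
almonds + strawberries with both tight: 1.8 servings and 0.4 servings → $2.79.
almonds + kale with both tight: 1.667 servings and 0.4444 servings → $2.64.
almonds + peanut butter with both targets exact would need a negative amount; discard.
strawberries + kale: the both-tight solution has a negative serving — not a feasible corner.
strawberries + peanut butter with both tight: 3.4 servings and 1.2 servings → $5.13.
kale + peanut butter with both tight: 2.429 servings and 0.7143 servings → $3.36.
So the least-cost plan costs $2.50.

$2.50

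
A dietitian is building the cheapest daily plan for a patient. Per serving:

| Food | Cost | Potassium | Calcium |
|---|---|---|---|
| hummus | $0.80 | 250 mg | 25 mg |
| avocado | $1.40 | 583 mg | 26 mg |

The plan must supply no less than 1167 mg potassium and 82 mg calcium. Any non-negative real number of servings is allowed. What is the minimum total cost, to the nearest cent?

With two linear requirements the optimum uses one or two foods; enumerate the corners.
hummus only: max(1167/250, 82/25) = 4.668 servings → $3.73.
avocado only: max(1167/583, 82/26) = 3.154 servings → $4.42.
hummus + avocado with both tight: 2.163 servings and 1.074 servings → $3.23.
Cheapest feasible corner: $3.23.

$3.23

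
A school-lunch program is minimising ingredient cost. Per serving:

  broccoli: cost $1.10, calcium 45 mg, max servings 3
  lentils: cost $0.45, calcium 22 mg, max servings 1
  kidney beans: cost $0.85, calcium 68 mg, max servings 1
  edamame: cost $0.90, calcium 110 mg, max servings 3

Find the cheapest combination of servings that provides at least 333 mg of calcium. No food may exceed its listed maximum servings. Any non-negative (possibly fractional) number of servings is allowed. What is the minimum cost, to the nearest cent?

$2.74

Cost per mg of calcium: edamame $0.0082, kidney beans $0.0125, lentils $0.0205, broccoli $0.0244.
Take 3 servings of edamame: +330.0 mg calcium for $2.70 (total $2.70, still need 3.0 mg).
Take 0.04412 servings of kidney beans: +3.0 mg calcium for $0.04 (total $2.74, still need 0.0 mg).
Greedy by cheapest-per-mg is optimal for a single linear constraint, so the minimum cost is $2.74.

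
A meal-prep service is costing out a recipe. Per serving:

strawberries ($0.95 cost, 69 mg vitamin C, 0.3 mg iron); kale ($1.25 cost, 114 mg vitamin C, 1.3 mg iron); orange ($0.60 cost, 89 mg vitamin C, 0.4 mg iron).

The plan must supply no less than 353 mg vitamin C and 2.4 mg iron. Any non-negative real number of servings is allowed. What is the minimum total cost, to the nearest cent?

strawberries only: max(353/69, 2.4/0.3) = 8 servings → $7.60.
kale only: max(353/114, 2.4/1.3) = 3.096 servings → $3.87.
orange only: max(353/89, 2.4/0.4) = 6 servings → $3.60.
strawberries + kale with both tight: 3.339 servings and 1.076 servings → $4.52.
strawberries + orange: intersection lies outside the first quadrant.
kale + orange with both tight: 1.033 servings and 2.643 servings → $2.88.
So the least-cost plan costs $2.88.

$2.88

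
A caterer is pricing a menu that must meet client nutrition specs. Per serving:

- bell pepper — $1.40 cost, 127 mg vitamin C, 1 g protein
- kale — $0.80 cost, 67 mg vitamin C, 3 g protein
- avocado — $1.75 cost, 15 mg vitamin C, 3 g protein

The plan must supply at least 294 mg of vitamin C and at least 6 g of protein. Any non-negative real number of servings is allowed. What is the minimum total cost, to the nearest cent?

$3.33

The cheapest plan sits at a corner of the feasible region — with two constraints it uses at most two foods.
bell pepper only: max(294/127, 6/1) = 6 servings → $8.40.
kale only: max(294/67, 6/3) = 4.388 servings → $3.51.
avocado only: max(294/15, 6/3) = 19.6 servings → $34.30.
bell pepper + kale with both tight: 1.529 servings and 1.49 servings → $3.33.
bell pepper + avocado with both tight: 2.164 servings and 1.279 servings → $5.27.
kale + avocado: intersection lies outside the first quadrant.
The minimum over all feasible corners is $3.33.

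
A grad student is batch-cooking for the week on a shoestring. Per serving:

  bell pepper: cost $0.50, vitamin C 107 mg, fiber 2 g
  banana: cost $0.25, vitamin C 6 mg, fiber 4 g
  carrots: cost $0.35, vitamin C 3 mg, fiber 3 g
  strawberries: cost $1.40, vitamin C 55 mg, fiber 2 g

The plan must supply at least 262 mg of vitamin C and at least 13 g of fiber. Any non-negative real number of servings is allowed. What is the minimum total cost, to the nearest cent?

$1.69

For a min-cost LP with two ≥-constraints, a basic feasible solution has at most two positive variables.
bell pepper only: max(262/107, 13/2) = 6.5 servings → $3.25.
banana only: max(262/6, 13/4) = 43.67 servings → $10.92.
carrots only: max(262/3, 13/3) = 87.33 servings → $30.57.
strawberries only: max(262/55, 13/2) = 6.5 servings → $9.10.
bell pepper + banana with both tight: 2.332 servings and 2.084 servings → $1.69.
bell pepper + carrots with both tight: 2.371 servings and 2.752 servings → $2.15.
bell pepper + strawberries with both targets exact would need a negative amount; discard.
banana + carrots: the both-tight solution has a negative serving — not a feasible corner.
banana + strawberries with both tight: 0.9183 servings and 4.663 servings → $6.76.
carrots + strawberries with both tight: 1.201 servings and 4.698 servings → $7.00.
Cheapest feasible corner: $1.69.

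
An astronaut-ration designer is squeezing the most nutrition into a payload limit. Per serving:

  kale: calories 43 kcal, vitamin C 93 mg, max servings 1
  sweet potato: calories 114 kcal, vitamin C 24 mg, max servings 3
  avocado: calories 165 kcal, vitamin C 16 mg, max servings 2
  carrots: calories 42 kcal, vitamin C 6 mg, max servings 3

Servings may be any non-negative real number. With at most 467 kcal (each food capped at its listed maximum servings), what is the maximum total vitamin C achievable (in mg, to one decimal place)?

176.7 mg

Vitamin C per kcal: kale 2.163, sweet potato 0.2105, carrots 0.1429, avocado 0.09697.
Take 1 serving of kale: uses 43 kcal, +93.0 mg vitamin C (running total 93.0 mg).
Take 3 servings of sweet potato: uses 342 kcal, +72.0 mg vitamin C (running total 165.0 mg).
Take 1.952 servings of carrots: uses 82 kcal, +11.7 mg vitamin C (running total 176.7 mg).
Filling greedily by vitamin C-per-kcal is optimal for one linear limit, giving 176.7 mg.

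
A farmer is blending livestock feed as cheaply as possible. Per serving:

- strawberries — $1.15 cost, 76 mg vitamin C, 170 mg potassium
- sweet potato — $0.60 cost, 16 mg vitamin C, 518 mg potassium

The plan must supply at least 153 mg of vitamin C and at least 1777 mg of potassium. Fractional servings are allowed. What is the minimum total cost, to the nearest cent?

$3.38

At the optimum either one food covers both requirements or two foods hit both targets exactly; no other combination can be cheaper.
strawberries only: max(153/76, 1777/170) = 10.45 servings → $12.02.
sweet potato only: max(153/16, 1777/518) = 9.562 servings → $5.74.
strawberries + sweet potato with both tight: 1.387 servings and 2.975 servings → $3.38.
So the least-cost plan costs $3.38.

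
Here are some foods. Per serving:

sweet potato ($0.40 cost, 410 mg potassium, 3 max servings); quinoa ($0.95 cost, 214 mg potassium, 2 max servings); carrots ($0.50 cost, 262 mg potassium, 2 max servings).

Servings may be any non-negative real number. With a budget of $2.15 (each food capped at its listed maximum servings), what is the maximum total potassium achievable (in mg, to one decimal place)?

1727.8 mg

Potassium per dollar: sweet potato 1025, carrots 524, quinoa 225.3.
Take 3 servings of sweet potato: spends $1.20, +1230.0 mg potassium (running total 1230.0 mg).
Take 1.9 servings of carrots: spends $0.95, +497.8 mg potassium (running total 1727.8 mg).
Greedy by best ratio exhausts the cost allowance optimally: 1727.8 mg.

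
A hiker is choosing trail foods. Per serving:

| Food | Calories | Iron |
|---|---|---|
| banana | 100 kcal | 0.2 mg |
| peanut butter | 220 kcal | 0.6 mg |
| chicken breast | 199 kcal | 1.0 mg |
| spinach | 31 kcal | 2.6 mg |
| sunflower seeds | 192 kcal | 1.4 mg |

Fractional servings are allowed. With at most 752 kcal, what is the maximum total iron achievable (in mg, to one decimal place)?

63.1 mg

Iron per kcal: spinach 0.08387, sunflower seeds 0.007292, chicken breast 0.005025, peanut butter 0.002727, banana 0.002.
With no serving limits, spend the whole calories allowance on spinach: 752 kcal / 31 kcal × 2.6 mg = 63.1 mg.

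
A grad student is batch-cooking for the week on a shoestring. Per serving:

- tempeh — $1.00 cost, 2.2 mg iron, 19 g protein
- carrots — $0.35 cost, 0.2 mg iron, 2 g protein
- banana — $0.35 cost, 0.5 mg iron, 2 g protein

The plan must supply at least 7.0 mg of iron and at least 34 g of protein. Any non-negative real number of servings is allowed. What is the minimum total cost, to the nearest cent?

$3.18

Two binding constraints pin down two serving amounts, so the optimal mix uses at most two foods. The candidates are each food alone (scaled to the tighter of iron/protein) and each pair with both constraints tight.
tempeh only: max(7.0/2.2, 34/19) = 3.182 servings → $3.18.
carrots only: max(7.0/0.2, 34/2) = 35 servings → $12.25.
banana only: max(7.0/0.5, 34/2) = 17 servings → $5.95.
tempeh + carrots with both targets exact would need a negative amount; discard.
tempeh + banana with both tight: 0.5882 servings and 11.41 servings → $4.58.
carrots + banana with both tight: 5 servings and 12 servings → $5.95.
Cheapest feasible corner: $3.18.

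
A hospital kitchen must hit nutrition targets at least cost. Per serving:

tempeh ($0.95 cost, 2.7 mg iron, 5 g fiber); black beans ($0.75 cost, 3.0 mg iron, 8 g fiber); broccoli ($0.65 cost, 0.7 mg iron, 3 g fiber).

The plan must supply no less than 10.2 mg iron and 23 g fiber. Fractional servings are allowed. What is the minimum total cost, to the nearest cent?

Two binding constraints pin down two serving amounts, so the optimal mix uses at most two foods. The candidates are each food alone (scaled to the tighter of iron/fiber) and each pair with both constraints tight.
tempeh only: max(10.2/2.7, 23/5) = 4.6 servings → $4.37.
black beans only: max(10.2/3.0, 23/8) = 3.4 servings → $2.55.
broccoli only: max(10.2/0.7, 23/3) = 14.57 servings → $9.47.
tempeh + black beans with both tight: 1.909 servings and 1.682 servings → $3.08.
tempeh + broccoli with both tight: 3.152 servings and 2.413 servings → $4.56.
black beans + broccoli with both targets exact would need a negative amount; discard.
Cheapest feasible corner: $2.55.

$2.55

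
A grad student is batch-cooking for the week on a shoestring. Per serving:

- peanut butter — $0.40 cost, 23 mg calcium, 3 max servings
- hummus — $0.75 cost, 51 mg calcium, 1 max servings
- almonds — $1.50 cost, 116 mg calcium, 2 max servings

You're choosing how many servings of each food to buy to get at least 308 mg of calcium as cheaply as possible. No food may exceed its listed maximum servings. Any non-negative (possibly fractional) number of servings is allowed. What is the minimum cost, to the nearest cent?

$4.18

Cost per mg of calcium: almonds $0.0129, hummus $0.0147, peanut butter $0.0174.
Take 2 servings of almonds: +232.0 mg calcium for $3.00 (total $3.00, still need 76.0 mg).
Take 1 serving of hummus: +51.0 mg calcium for $0.75 (total $3.75, still need 25.0 mg).
Take 1.087 servings of peanut butter: +25.0 mg calcium for $0.43 (total $4.18, still need 0.0 mg).
Filling from the cheapest source first is optimal under one linear minimum: $4.18.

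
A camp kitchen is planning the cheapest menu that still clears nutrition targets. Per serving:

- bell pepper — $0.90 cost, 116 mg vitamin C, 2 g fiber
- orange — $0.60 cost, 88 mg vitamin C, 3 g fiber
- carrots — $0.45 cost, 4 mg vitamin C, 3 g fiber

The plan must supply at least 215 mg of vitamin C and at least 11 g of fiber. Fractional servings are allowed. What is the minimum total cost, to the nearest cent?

$2.01

Compare the cost at each extreme point of the feasible region.
bell pepper only: max(215/116, 11/2) = 5.5 servings → $4.95.
orange only: max(215/88, 11/3) = 3.667 servings → $2.20.
carrots only: max(215/4, 11/3) = 53.75 servings → $24.19.
bell pepper + orange: the both-tight solution has a negative serving — not a feasible corner.
bell pepper + carrots with both tight: 1.768 servings and 2.488 servings → $2.71.
orange + carrots with both tight: 2.385 servings and 1.282 servings → $2.01.
The minimum over all feasible corners is $2.01.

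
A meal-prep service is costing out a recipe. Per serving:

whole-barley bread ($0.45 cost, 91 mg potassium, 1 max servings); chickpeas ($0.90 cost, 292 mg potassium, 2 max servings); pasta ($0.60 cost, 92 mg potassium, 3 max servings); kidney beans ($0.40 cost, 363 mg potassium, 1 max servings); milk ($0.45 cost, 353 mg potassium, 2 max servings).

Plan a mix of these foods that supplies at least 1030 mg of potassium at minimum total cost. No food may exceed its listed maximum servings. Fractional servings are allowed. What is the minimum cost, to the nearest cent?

$1.25

Cost per mg of potassium: kidney beans $0.0011, milk $0.0013, chickpeas $0.0031, whole-barley bread $0.0049, pasta $0.0065.
Take 1 serving of kidney beans: +363.0 mg potassium for $0.40 (total $0.40, still need 667.0 mg).
Take 1.89 servings of milk: +667.0 mg potassium for $0.85 (total $1.25, still need 0.0 mg).
Greedy by cheapest-per-mg is optimal for a single linear constraint, so the minimum cost is $1.25.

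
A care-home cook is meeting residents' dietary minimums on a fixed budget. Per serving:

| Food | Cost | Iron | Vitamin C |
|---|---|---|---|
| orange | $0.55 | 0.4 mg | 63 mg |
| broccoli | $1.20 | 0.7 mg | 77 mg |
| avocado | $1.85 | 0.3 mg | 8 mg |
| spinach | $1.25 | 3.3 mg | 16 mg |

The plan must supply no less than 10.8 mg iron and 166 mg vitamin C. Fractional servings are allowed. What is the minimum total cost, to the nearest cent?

Check every corner: each single food scaled to meet both minima, and each pair solved so both constraints bind.
orange only: max(10.8/0.4, 166/63) = 27 servings → $14.85.
broccoli only: max(10.8/0.7, 166/77) = 15.43 servings → $18.51.
avocado only: max(10.8/0.3, 166/8) = 36 servings → $66.60.
spinach only: max(10.8/3.3, 166/16) = 10.38 servings → $12.97.
orange + broccoli: the both-tight solution has a negative serving — not a feasible corner.
orange + avocado: intersection lies outside the first quadrant.
orange + spinach with both tight: 1.861 servings and 3.047 servings → $4.83.
broccoli + avocado: the both-tight solution has a negative serving — not a feasible corner.
broccoli + spinach with both tight: 1.544 servings and 2.945 servings → $5.53.
avocado + spinach with both tight: 17.36 servings and 1.694 servings → $34.24.
So the least-cost plan costs $4.83.

$4.83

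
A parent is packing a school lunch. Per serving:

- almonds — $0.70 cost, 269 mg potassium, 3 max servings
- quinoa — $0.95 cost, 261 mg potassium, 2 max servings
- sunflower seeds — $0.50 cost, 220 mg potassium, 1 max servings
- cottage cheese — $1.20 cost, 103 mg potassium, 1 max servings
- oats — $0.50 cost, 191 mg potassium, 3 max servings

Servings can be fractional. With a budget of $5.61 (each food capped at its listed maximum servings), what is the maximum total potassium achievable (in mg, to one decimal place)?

Potassium per dollar: sunflower seeds 440, almonds 384.3, oats 382, quinoa 274.7, cottage cheese 85.83.
Take 1 serving of sunflower seeds: spends $0.50, +220.0 mg potassium (running total 220.0 mg).
Take 3 servings of almonds: spends $2.10, +807.0 mg potassium (running total 1027.0 mg).
Take 3 servings of oats: spends $1.50, +573.0 mg potassium (running total 1600.0 mg).
Take 1.589 servings of quinoa: spends $1.51, +414.9 mg potassium (running total 2014.9 mg).
Filling greedily by potassium-per-dollar is optimal for one linear limit, giving 2014.9 mg.

2014.9 mg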